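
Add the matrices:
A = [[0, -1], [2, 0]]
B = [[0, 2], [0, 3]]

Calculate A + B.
[[0, 1], [2, 3]]

Add corresponding elements:
(0)+(0)=0
(-1)+(2)=1
(2)+(0)=2
(0)+(3)=3
A + B = [[0, 1], [2, 3]]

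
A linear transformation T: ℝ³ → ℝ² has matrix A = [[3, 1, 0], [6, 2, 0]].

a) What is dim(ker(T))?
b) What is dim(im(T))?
dim(ker) = 2, dim(im) = 1

Observe that row 2 = 2 × row 1 (so the rows are linearly dependent).
Thus rank(A) = 1 (only one linearly independent row).
dim(im(T)) = rank(A) = 1.
By the rank-nullity theorem applied to T: ℝ³ → ℝ², rank(A) + nullity(A) = 3 (the domain dimension), so dim(ker(T)) = 3 - 1 = 2.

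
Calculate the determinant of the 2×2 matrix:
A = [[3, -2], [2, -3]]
-5

For A = [[a, b], [c, d]], det(A) = a*d - b*c.
det(A) = (3)*(-3) - (-2)*(2) = -9 - -4 = -5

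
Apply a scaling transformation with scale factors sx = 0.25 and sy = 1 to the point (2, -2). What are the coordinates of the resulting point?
(0.5, -2)

Scaling matrix:
[[0.25, 0], [0, 1]]
Result: (2 × 0.25, -2 × 1) = (0.5, -2)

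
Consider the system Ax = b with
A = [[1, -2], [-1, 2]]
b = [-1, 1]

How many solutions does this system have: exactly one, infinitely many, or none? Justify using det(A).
Infinitely many solutions

det(A) = (1)*(2) - (-2)*(-1) = 0, so A is singular (column 2 is -2 times column 1).
b = [-1, 1] = -1 * column 1 of A, so b lies in the column space of A.
A singular matrix whose right-hand side is in its column space gives a 1-parameter family of solutions — infinitely many.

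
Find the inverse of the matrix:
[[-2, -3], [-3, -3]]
[[1, -1], [-1, 2/3]]

For [[a,b],[c,d]], inverse = (1/det)·[[d,-b],[-c,a]]
det = -2·-3 - -3·-3 = -3
Inverse = (1/-3)·[[-3, 3], [3, -2]]
        = [[1, -1], [-1, 2/3]]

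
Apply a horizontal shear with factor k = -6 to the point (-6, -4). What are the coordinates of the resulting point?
(18, -4)

Shear matrix for horizontal shear with factor k = -6:
[[1, -6], [0, 1]]
Result: (-6, -4) → (18, -4)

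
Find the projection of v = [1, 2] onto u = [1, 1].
[3/2, 3/2]

The projection of v onto u is proj_u(v) = ((v·u) / (u·u)) · u.
v·u = (1)*(1) + (2)*(1) = 3.
u·u = (1)*(1) + (1)*(1) = 2.
coefficient = 3 / 2 = 3/2.
proj_u(v) = 3/2 · [1, 1] = [3/2, 3/2].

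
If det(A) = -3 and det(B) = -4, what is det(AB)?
12

Use the multiplicative property of determinants: det(AB) = det(A)*det(B).
det(AB) = (-3)*(-4) = 12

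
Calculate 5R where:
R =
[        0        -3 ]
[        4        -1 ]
5R =
[        0       -15 ]
[       20        -5 ]

Scalar multiplication is elementwise: (5R)[i][j] = 5 * R[i][j].
  (5R)[0][0] = 5 * (0) = 0
  (5R)[0][1] = 5 * (-3) = -15
  (5R)[1][0] = 5 * (4) = 20
  (5R)[1][1] = 5 * (-1) = -5
5R =
[        0       -15 ]
[       20        -5 ]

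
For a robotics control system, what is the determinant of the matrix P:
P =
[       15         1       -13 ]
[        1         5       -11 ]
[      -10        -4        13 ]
det(P) = -186

Expand along row 0 (cofactor expansion): det(P) = a*(e*i - f*h) - b*(d*i - f*g) + c*(d*h - e*g), where the 3×3 is [[a, b, c], [d, e, f], [g, h, i]].
Minor M_00 = (5)*(13) - (-11)*(-4) = 65 - 44 = 21.
Minor M_01 = (1)*(13) - (-11)*(-10) = 13 - 110 = -97.
Minor M_02 = (1)*(-4) - (5)*(-10) = -4 + 50 = 46.
det(P) = (15)*(21) - (1)*(-97) + (-13)*(46) = 315 + 97 - 598 = -186.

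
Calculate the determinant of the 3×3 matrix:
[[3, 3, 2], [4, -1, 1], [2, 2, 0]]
20

Expansion along first row:
det = 3·det([[-1,1],[2,0]]) - 3·det([[4,1],[2,0]]) + 2·det([[4,-1],[2,2]])
    = 3·(-1·0 - 1·2) - 3·(4·0 - 1·2) + 2·(4·2 - -1·2)
    = 3·-2 - 3·-2 + 2·10
    = -6 + 6 + 20 = 20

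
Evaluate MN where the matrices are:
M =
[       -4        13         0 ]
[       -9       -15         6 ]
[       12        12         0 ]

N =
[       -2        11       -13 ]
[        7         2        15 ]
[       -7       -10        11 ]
MN =
[       99       -18       247 ]
[     -129      -189       -42 ]
[       60       156        24 ]

Matrix multiplication: (MN)[i][j] = sum over k of M[i][k] * N[k][j].
  (MN)[0][0] = (-4)*(-2) + (13)*(7) + (0)*(-7) = 99
  (MN)[0][1] = (-4)*(11) + (13)*(2) + (0)*(-10) = -18
  (MN)[0][2] = (-4)*(-13) + (13)*(15) + (0)*(11) = 247
  (MN)[1][0] = (-9)*(-2) + (-15)*(7) + (6)*(-7) = -129
  (MN)[1][1] = (-9)*(11) + (-15)*(2) + (6)*(-10) = -189
  (MN)[1][2] = (-9)*(-13) + (-15)*(15) + (6)*(11) = -42
  (MN)[2][0] = (12)*(-2) + (12)*(7) + (0)*(-7) = 60
  (MN)[2][1] = (12)*(11) + (12)*(2) + (0)*(-10) = 156
  (MN)[2][2] = (12)*(-13) + (12)*(15) + (0)*(11) = 24
MN =
[       99       -18       247 ]
[     -129      -189       -42 ]
[       60       156        24 ]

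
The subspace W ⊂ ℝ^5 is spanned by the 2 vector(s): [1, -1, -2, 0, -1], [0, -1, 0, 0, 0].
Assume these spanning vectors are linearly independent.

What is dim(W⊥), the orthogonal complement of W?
dim(W⊥) = 3

For any subspace W of ℝ^n, dim(W) + dim(W⊥) = n (the whole-space dimension).
Here the given 2 vectors are linearly independent, so dim(W) = 2.
Thus dim(W⊥) = n - dim(W) = 5 - 2 = 3.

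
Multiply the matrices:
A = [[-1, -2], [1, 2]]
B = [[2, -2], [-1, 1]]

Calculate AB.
[[0, 0], [0, 0]]

Each entry (i,j) of AB = sum over k of A[i][k]*B[k][j].
(AB)[0][0] = (-1)*(2) + (-2)*(-1) = 0
(AB)[0][1] = (-1)*(-2) + (-2)*(1) = 0
(AB)[1][0] = (1)*(2) + (2)*(-1) = 0
(AB)[1][1] = (1)*(-2) + (2)*(1) = 0
AB = [[0, 0], [0, 0]]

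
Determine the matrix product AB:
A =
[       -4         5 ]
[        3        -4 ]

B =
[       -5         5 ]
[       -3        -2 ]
AB =
[        5       -30 ]
[       -3        23 ]

Matrix multiplication: (AB)[i][j] = sum over k of A[i][k] * B[k][j].
  (AB)[0][0] = (-4)*(-5) + (5)*(-3) = 5
  (AB)[0][1] = (-4)*(5) + (5)*(-2) = -30
  (AB)[1][0] = (3)*(-5) + (-4)*(-3) = -3
  (AB)[1][1] = (3)*(5) + (-4)*(-2) = 23
AB =
[        5       -30 ]
[       -3        23 ]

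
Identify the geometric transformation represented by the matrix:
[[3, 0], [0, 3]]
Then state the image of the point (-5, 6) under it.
uniform scaling by factor 3; image of (-5, 6) is (-15, 18)

This is a diagonal matrix with equal entries 3, so it scales both axes by the same factor 3.
The matrix [[3, 0], [0, 3]] represents: uniform scaling by factor 3.
Applying it to (-5, 6): [3·-5 + 0·6, 0·-5 + 3·6] = (-15, 18).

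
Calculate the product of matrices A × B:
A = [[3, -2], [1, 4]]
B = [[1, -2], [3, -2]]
[[-3, -2], [13, -10]]

Matrix multiplication:
C[0][0] = 3×1 + -2×3 = -3
C[0][1] = 3×-2 + -2×-2 = -2
C[1][0] = 1×1 + 4×3 = 13
C[1][1] = 1×-2 + 4×-2 = -10
Result: [[-3, -2], [13, -10]]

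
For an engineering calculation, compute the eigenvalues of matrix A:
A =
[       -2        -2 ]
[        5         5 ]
λ = 0, 3

Solve det(A - λI) = 0. For a 2×2 matrix the characteristic equation is λ² - (trace)λ + det = 0.
trace(A) = a + d = -2 + 5 = 3.
det(A) = a*d - b*c = (-2)*(5) - (-2)*(5) = -10 + 10 = 0.
Characteristic equation: λ² - (3)λ + (0) = 0.
Discriminant = (3)² - 4*(0) = 9 - 0 = 9.
λ = (3 ± √9) / 2 = (3 ± 3) / 2 = 0, 3.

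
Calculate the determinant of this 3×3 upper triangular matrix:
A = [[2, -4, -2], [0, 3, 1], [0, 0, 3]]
18

The determinant of a triangular matrix is the product of its diagonal entries (the off-diagonal entries above the diagonal do not affect it).
det(A) = (2) * (3) * (3) = 18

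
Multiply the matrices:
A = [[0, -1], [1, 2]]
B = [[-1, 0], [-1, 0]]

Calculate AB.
[[1, 0], [-3, 0]]

Each entry (i,j) of AB = sum over k of A[i][k]*B[k][j].
(AB)[0][0] = (0)*(-1) + (-1)*(-1) = 1
(AB)[0][1] = (0)*(0) + (-1)*(0) = 0
(AB)[1][0] = (1)*(-1) + (2)*(-1) = -3
(AB)[1][1] = (1)*(0) + (2)*(0) = 0
AB = [[1, 0], [-3, 0]]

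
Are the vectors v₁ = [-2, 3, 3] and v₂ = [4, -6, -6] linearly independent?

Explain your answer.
No, linearly dependent (v₂ = -2·v₁)

Check whether there is a scalar k with v₂ = k·v₁.
Comparing components, k = -2 satisfies -2·[-2, 3, 3] = [4, -6, -6].
Since v₂ is a scalar multiple of v₁, the two vectors are linearly dependent.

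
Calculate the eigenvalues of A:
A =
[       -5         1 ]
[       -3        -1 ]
λ = -4, -2

Solve det(A - λI) = 0. For a 2×2 matrix the characteristic equation is λ² - (trace)λ + det = 0.
trace(A) = a + d = -5 - 1 = -6.
det(A) = a*d - b*c = (-5)*(-1) - (1)*(-3) = 5 + 3 = 8.
Characteristic equation: λ² - (-6)λ + (8) = 0.
Discriminant = (-6)² - 4*(8) = 36 - 32 = 4.
λ = (-6 ± √4) / 2 = (-6 ± 2) / 2 = -4, -2.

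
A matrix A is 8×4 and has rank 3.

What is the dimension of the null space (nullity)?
1

The rank-nullity theorem for an m×n matrix states:
rank(A) + nullity(A) = n (the number of columns).
Here n = 4 and rank(A) = 3, so nullity(A) = 4 - 3 = 1.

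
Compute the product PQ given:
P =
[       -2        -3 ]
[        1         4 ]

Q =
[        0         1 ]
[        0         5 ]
PQ =
[        0       -17 ]
[        0        21 ]

Matrix multiplication: (PQ)[i][j] = sum over k of P[i][k] * Q[k][j].
  (PQ)[0][0] = (-2)*(0) + (-3)*(0) = 0
  (PQ)[0][1] = (-2)*(1) + (-3)*(5) = -17
  (PQ)[1][0] = (1)*(0) + (4)*(0) = 0
  (PQ)[1][1] = (1)*(1) + (4)*(5) = 21
PQ =
[        0       -17 ]
[        0        21 ]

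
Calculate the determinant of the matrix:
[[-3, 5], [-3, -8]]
39

For a 2×2 matrix [[a, b], [c, d]], det = ad - bc
det = (-3)(-8) - (5)(-3) = 24 - -15 = 39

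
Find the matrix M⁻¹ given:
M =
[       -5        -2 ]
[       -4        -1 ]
det(M) = -3
M⁻¹ =
[      1/3      -2/3 ]
[     -4/3       5/3 ]

For a 2×2 matrix M = [[a, b], [c, d]] with det(M) ≠ 0, M⁻¹ = (1/det(M)) * [[d, -b], [-c, a]].
det(M) = (-5)*(-1) - (-2)*(-4) = 5 - 8 = -3.
M⁻¹ = (1/-3) * [[-1, 2], [4, -5]].
Dividing each entry by -3 and reducing:
M⁻¹ =
[      1/3      -2/3 ]
[     -4/3       5/3 ]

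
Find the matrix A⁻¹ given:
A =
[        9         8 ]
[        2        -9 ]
det(A) = -97
A⁻¹ =
[     9/97      8/97 ]
[     2/97     -9/97 ]

For a 2×2 matrix A = [[a, b], [c, d]] with det(A) ≠ 0, A⁻¹ = (1/det(A)) * [[d, -b], [-c, a]].
det(A) = (9)*(-9) - (8)*(2) = -81 - 16 = -97.
A⁻¹ = (1/-97) * [[-9, -8], [-2, 9]].
Dividing each entry by -97 and reducing:
A⁻¹ =
[     9/97      8/97 ]
[     2/97     -9/97 ]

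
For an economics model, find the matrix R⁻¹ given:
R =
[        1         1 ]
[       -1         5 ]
det(R) = 6
R⁻¹ =
[      5/6      -1/6 ]
[      1/6       1/6 ]

For a 2×2 matrix R = [[a, b], [c, d]] with det(R) ≠ 0, R⁻¹ = (1/det(R)) * [[d, -b], [-c, a]].
det(R) = (1)*(5) - (1)*(-1) = 5 + 1 = 6.
R⁻¹ = (1/6) * [[5, -1], [1, 1]].
Dividing each entry by 6 and reducing:
R⁻¹ =
[      5/6      -1/6 ]
[      1/6       1/6 ]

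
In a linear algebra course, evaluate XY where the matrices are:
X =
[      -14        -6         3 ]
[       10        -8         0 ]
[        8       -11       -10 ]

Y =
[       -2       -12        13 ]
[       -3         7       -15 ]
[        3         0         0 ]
XY =
[       55       126       -92 ]
[        4      -176       250 ]
[      -13      -173       269 ]

Matrix multiplication: (XY)[i][j] = sum over k of X[i][k] * Y[k][j].
  (XY)[0][0] = (-14)*(-2) + (-6)*(-3) + (3)*(3) = 55
  (XY)[0][1] = (-14)*(-12) + (-6)*(7) + (3)*(0) = 126
  (XY)[0][2] = (-14)*(13) + (-6)*(-15) + (3)*(0) = -92
  (XY)[1][0] = (10)*(-2) + (-8)*(-3) + (0)*(3) = 4
  (XY)[1][1] = (10)*(-12) + (-8)*(7) + (0)*(0) = -176
  (XY)[1][2] = (10)*(13) + (-8)*(-15) + (0)*(0) = 250
  (XY)[2][0] = (8)*(-2) + (-11)*(-3) + (-10)*(3) = -13
  (XY)[2][1] = (8)*(-12) + (-11)*(7) + (-10)*(0) = -173
  (XY)[2][2] = (8)*(13) + (-11)*(-15) + (-10)*(0) = 269
XY =
[       55       126       -92 ]
[        4      -176       250 ]
[      -13      -173       269 ]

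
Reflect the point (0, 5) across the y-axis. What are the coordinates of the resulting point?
(0, 5)

Reflection across y-axis: (0, 5) → (0, 5)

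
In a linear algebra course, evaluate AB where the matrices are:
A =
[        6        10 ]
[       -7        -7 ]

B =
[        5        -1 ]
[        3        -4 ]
AB =
[       60       -46 ]
[      -56        35 ]

Matrix multiplication: (AB)[i][j] = sum over k of A[i][k] * B[k][j].
  (AB)[0][0] = (6)*(5) + (10)*(3) = 60
  (AB)[0][1] = (6)*(-1) + (10)*(-4) = -46
  (AB)[1][0] = (-7)*(5) + (-7)*(3) = -56
  (AB)[1][1] = (-7)*(-1) + (-7)*(-4) = 35
AB =
[       60       -46 ]
[      -56        35 ]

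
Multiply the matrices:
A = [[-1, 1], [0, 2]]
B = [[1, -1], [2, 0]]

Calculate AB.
[[1, 1], [4, 0]]

Each entry (i,j) of AB = sum over k of A[i][k]*B[k][j].
(AB)[0][0] = (-1)*(1) + (1)*(2) = 1
(AB)[0][1] = (-1)*(-1) + (1)*(0) = 1
(AB)[1][0] = (0)*(1) + (2)*(2) = 4
(AB)[1][1] = (0)*(-1) + (2)*(0) = 0
AB = [[1, 1], [4, 0]]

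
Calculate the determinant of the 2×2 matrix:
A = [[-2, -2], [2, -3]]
10

For A = [[a, b], [c, d]], det(A) = a*d - b*c.
det(A) = (-2)*(-3) - (-2)*(2) = 6 - -4 = 10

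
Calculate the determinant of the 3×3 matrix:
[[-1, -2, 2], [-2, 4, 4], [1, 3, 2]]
-32

Expansion along first row:
det = -1·det([[4,4],[3,2]]) - -2·det([[-2,4],[1,2]]) + 2·det([[-2,4],[1,3]])
    = -1·(4·2 - 4·3) - -2·(-2·2 - 4·1) + 2·(-2·3 - 4·1)
    = -1·-4 - -2·-8 + 2·-10
    = 4 + -16 + -20 = -32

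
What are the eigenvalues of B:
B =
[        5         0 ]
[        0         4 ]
λ = 4, 5

Solve det(B - λI) = 0. For a 2×2 matrix the characteristic equation is λ² - (trace)λ + det = 0.
trace(B) = a + d = 5 + 4 = 9.
det(B) = a*d - b*c = (5)*(4) - (0)*(0) = 20 - 0 = 20.
Characteristic equation: λ² - (9)λ + (20) = 0.
Discriminant = (9)² - 4*(20) = 81 - 80 = 1.
λ = (9 ± √1) / 2 = (9 ± 1) / 2 = 4, 5.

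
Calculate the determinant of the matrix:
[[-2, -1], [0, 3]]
-6

For a 2×2 matrix [[a, b], [c, d]], det = ad - bc
det = (-2)(3) - (-1)(0) = -6 - 0 = -6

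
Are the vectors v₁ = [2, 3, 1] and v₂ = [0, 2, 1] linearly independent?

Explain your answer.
Yes, linearly independent

Two vectors are linearly dependent iff one is a scalar multiple of the other.
No single scalar k satisfies v₂ = k·v₁ (the ratios of corresponding entries disagree), so v₁ and v₂ are linearly independent.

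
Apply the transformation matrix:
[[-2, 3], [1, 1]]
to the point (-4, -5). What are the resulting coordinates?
(-7, -9)

Matrix multiplication:
[[-2, 3], [1, 1]] × [-4, -5]ᵀ
= [-2×-4 + 3×-5, 1×-4 + 1×-5]ᵀ
= [-7.0000, -9.0000]ᵀ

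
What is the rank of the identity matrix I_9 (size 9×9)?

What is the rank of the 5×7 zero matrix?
rank(I_9) = 9, rank(0) = 0

The identity I_9 has 9 columns that are the standard basis vectors e_1, …, e_9. These are linearly independent, so all 9 columns are pivots and rank(I_9) = 9.
The 5×7 zero matrix has every entry zero, so every row is the zero row and there are no pivots; rank(0) = 0.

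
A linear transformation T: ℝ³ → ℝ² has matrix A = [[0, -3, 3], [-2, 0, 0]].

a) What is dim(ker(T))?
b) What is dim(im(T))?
dim(ker) = 1, dim(im) = 2

The two rows are not scalar multiples of one another (no single k satisfies row 2 = k × row 1), so they are linearly independent.
Thus rank(A) = 2.
dim(im(T)) = rank(A) = 2.
By the rank-nullity theorem applied to T: ℝ³ → ℝ², rank(A) + nullity(A) = 3 (the domain dimension), so dim(ker(T)) = 3 - 2 = 1.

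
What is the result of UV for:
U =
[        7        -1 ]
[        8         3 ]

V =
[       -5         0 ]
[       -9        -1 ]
UV =
[      -26         1 ]
[      -67        -3 ]

Matrix multiplication: (UV)[i][j] = sum over k of U[i][k] * V[k][j].
  (UV)[0][0] = (7)*(-5) + (-1)*(-9) = -26
  (UV)[0][1] = (7)*(0) + (-1)*(-1) = 1
  (UV)[1][0] = (8)*(-5) + (3)*(-9) = -67
  (UV)[1][1] = (8)*(0) + (3)*(-1) = -3
UV =
[      -26         1 ]
[      -67        -3 ]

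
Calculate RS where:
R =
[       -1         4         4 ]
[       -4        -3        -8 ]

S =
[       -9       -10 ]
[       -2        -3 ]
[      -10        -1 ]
RS =
[      -39        -6 ]
[      122        57 ]

Matrix multiplication: (RS)[i][j] = sum over k of R[i][k] * S[k][j].
  (RS)[0][0] = (-1)*(-9) + (4)*(-2) + (4)*(-10) = -39
  (RS)[0][1] = (-1)*(-10) + (4)*(-3) + (4)*(-1) = -6
  (RS)[1][0] = (-4)*(-9) + (-3)*(-2) + (-8)*(-10) = 122
  (RS)[1][1] = (-4)*(-10) + (-3)*(-3) + (-8)*(-1) = 57
RS =
[      -39        -6 ]
[      122        57 ]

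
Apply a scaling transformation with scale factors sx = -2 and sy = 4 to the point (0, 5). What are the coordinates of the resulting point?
(0, 20)

Scaling matrix:
[[-2, 0], [0, 4]]
Result: (0 × -2, 5 × 4) = (0, 20)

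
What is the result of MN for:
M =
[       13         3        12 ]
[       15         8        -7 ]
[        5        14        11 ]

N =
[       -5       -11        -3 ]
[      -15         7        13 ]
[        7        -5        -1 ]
MN =
[      -26      -182       -12 ]
[     -244       -74        66 ]
[     -158       -12       156 ]

Matrix multiplication: (MN)[i][j] = sum over k of M[i][k] * N[k][j].
  (MN)[0][0] = (13)*(-5) + (3)*(-15) + (12)*(7) = -26
  (MN)[0][1] = (13)*(-11) + (3)*(7) + (12)*(-5) = -182
  (MN)[0][2] = (13)*(-3) + (3)*(13) + (12)*(-1) = -12
  (MN)[1][0] = (15)*(-5) + (8)*(-15) + (-7)*(7) = -244
  (MN)[1][1] = (15)*(-11) + (8)*(7) + (-7)*(-5) = -74
  (MN)[1][2] = (15)*(-3) + (8)*(13) + (-7)*(-1) = 66
  (MN)[2][0] = (5)*(-5) + (14)*(-15) + (11)*(7) = -158
  (MN)[2][1] = (5)*(-11) + (14)*(7) + (11)*(-5) = -12
  (MN)[2][2] = (5)*(-3) + (14)*(13) + (11)*(-1) = 156
MN =
[      -26      -182       -12 ]
[     -244       -74        66 ]
[     -158       -12       156 ]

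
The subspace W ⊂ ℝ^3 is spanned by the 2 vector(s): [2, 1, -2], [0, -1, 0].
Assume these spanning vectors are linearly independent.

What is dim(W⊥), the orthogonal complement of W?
dim(W⊥) = 1

For any subspace W of ℝ^n, dim(W) + dim(W⊥) = n (the whole-space dimension).
Here the given 2 vectors are linearly independent, so dim(W) = 2.
Thus dim(W⊥) = n - dim(W) = 3 - 2 = 1.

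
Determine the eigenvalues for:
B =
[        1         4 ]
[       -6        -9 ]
λ = -5, -3

Solve det(B - λI) = 0. For a 2×2 matrix the characteristic equation is λ² - (trace)λ + det = 0.
trace(B) = a + d = 1 - 9 = -8.
det(B) = a*d - b*c = (1)*(-9) - (4)*(-6) = -9 + 24 = 15.
Characteristic equation: λ² - (-8)λ + (15) = 0.
Discriminant = (-8)² - 4*(15) = 64 - 60 = 4.
λ = (-8 ± √4) / 2 = (-8 ± 2) / 2 = -5, -3.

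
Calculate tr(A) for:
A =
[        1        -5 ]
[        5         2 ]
tr(A) = 1 + 2 = 3

The trace of a square matrix is the sum of its diagonal entries.
Diagonal entries of A: A[0][0] = 1, A[1][1] = 2.
tr(A) = 1 + 2 = 3.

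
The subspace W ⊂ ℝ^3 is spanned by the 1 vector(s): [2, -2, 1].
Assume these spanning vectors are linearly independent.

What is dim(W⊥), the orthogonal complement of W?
dim(W⊥) = 2

For any subspace W of ℝ^n, dim(W) + dim(W⊥) = n (the whole-space dimension).
Here the given 1 vectors are linearly independent, so dim(W) = 1.
Thus dim(W⊥) = n - dim(W) = 3 - 1 = 2.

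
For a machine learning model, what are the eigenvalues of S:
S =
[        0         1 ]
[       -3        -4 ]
λ = -3, -1

Solve det(S - λI) = 0. For a 2×2 matrix the characteristic equation is λ² - (trace)λ + det = 0.
trace(S) = a + d = 0 - 4 = -4.
det(S) = a*d - b*c = (0)*(-4) - (1)*(-3) = 0 + 3 = 3.
Characteristic equation: λ² - (-4)λ + (3) = 0.
Discriminant = (-4)² - 4*(3) = 16 - 12 = 4.
λ = (-4 ± √4) / 2 = (-4 ± 2) / 2 = -3, -1.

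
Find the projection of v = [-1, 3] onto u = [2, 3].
[14/13, 21/13]

The projection of v onto u is proj_u(v) = ((v·u) / (u·u)) · u.
v·u = (-1)*(2) + (3)*(3) = 7.
u·u = (2)*(2) + (3)*(3) = 13.
coefficient = 7 / 13 = 7/13.
proj_u(v) = 7/13 · [2, 3] = [14/13, 21/13].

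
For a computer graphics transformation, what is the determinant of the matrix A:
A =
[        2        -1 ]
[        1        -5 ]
det(A) = -9

For a 2×2 matrix [[a, b], [c, d]], det = a*d - b*c.
det(A) = (2)*(-5) - (-1)*(1) = -10 + 1 = -9.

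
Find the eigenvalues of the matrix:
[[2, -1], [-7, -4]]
λ = -5 and λ = 3

Characteristic equation: det(A - λI) = 0
λ² - (trace)λ + (det) = 0
λ² - (-2)λ + (-15) = 0
λ² + 2λ - 15 = 0
Solving: λ = -5, 3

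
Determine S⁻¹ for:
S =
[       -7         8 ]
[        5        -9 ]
det(S) = 23
S⁻¹ =
[    -9/23     -8/23 ]
[    -5/23     -7/23 ]

For a 2×2 matrix S = [[a, b], [c, d]] with det(S) ≠ 0, S⁻¹ = (1/det(S)) * [[d, -b], [-c, a]].
det(S) = (-7)*(-9) - (8)*(5) = 63 - 40 = 23.
S⁻¹ = (1/23) * [[-9, -8], [-5, -7]].
Dividing each entry by 23 and reducing:
S⁻¹ =
[    -9/23     -8/23 ]
[    -5/23     -7/23 ]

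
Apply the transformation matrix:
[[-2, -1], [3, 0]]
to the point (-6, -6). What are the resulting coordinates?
(18, -18)

Matrix multiplication:
[[-2, -1], [3, 0]] × [-6, -6]ᵀ
= [-2×-6 + -1×-6, 3×-6 + 0×-6]ᵀ
= [18.0000, -18.0000]ᵀ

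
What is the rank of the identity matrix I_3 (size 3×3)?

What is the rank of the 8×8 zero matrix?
rank(I_3) = 3, rank(0) = 0

The identity I_3 has 3 columns that are the standard basis vectors e_1, …, e_3. These are linearly independent, so all 3 columns are pivots and rank(I_3) = 3.
The 8×8 zero matrix has every entry zero, so every row is the zero row and there are no pivots; rank(0) = 0.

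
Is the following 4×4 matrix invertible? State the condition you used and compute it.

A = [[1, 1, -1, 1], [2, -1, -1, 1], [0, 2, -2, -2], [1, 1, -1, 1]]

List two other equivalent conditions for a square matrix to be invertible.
No, not invertible; det(A) = 0 (two rows are equal, so the rows are linearly dependent). Equivalent conditions (failing for this A): rank(A) < 4; Ax = 0 has non-trivial solutions; 0 is an eigenvalue; the columns are linearly dependent.

To check invertibility, compute det(A).
In this matrix, row 0 and the last row are identical, so one row is a scalar multiple of another and the rows are linearly dependent.
A matrix with linearly dependent rows has det = 0 and is not invertible.
Equivalent failed conditions:
- rank(A) < 4.
- Ax = 0 has non-trivial solutions.
- 0 is an eigenvalue.
- The columns are linearly dependent.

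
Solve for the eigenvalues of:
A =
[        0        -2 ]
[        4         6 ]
λ = 2, 4

Solve det(A - λI) = 0. For a 2×2 matrix the characteristic equation is λ² - (trace)λ + det = 0.
trace(A) = a + d = 0 + 6 = 6.
det(A) = a*d - b*c = (0)*(6) - (-2)*(4) = 0 + 8 = 8.
Characteristic equation: λ² - (6)λ + (8) = 0.
Discriminant = (6)² - 4*(8) = 36 - 32 = 4.
λ = (6 ± √4) / 2 = (6 ± 2) / 2 = 2, 4.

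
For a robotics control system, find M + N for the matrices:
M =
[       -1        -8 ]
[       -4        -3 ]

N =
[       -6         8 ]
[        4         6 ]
M + N =
[       -7         0 ]
[        0         3 ]

Matrix addition is elementwise: (M+N)[i][j] = M[i][j] + N[i][j].
  (M+N)[0][0] = (-1) + (-6) = -7
  (M+N)[0][1] = (-8) + (8) = 0
  (M+N)[1][0] = (-4) + (4) = 0
  (M+N)[1][1] = (-3) + (6) = 3
M + N =
[       -7         0 ]
[        0         3 ]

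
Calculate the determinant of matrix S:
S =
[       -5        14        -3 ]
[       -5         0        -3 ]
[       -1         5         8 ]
det(S) = 602

Expand along row 0 (cofactor expansion): det(S) = a*(e*i - f*h) - b*(d*i - f*g) + c*(d*h - e*g), where the 3×3 is [[a, b, c], [d, e, f], [g, h, i]].
Minor M_00 = (0)*(8) - (-3)*(5) = 0 + 15 = 15.
Minor M_01 = (-5)*(8) - (-3)*(-1) = -40 - 3 = -43.
Minor M_02 = (-5)*(5) - (0)*(-1) = -25 - 0 = -25.
det(S) = (-5)*(15) - (14)*(-43) + (-3)*(-25) = -75 + 602 + 75 = 602.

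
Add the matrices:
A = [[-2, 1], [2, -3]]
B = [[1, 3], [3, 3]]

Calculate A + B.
[[-1, 4], [5, 0]]

Add corresponding elements:
(-2)+(1)=-1
(1)+(3)=4
(2)+(3)=5
(-3)+(3)=0
A + B = [[-1, 4], [5, 0]]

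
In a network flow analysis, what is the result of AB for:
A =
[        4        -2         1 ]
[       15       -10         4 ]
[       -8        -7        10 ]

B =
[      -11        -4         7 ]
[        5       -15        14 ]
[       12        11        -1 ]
AB =
[      -42        25        -1 ]
[     -167       134       -39 ]
[      173       247      -164 ]

Matrix multiplication: (AB)[i][j] = sum over k of A[i][k] * B[k][j].
  (AB)[0][0] = (4)*(-11) + (-2)*(5) + (1)*(12) = -42
  (AB)[0][1] = (4)*(-4) + (-2)*(-15) + (1)*(11) = 25
  (AB)[0][2] = (4)*(7) + (-2)*(14) + (1)*(-1) = -1
  (AB)[1][0] = (15)*(-11) + (-10)*(5) + (4)*(12) = -167
  (AB)[1][1] = (15)*(-4) + (-10)*(-15) + (4)*(11) = 134
  (AB)[1][2] = (15)*(7) + (-10)*(14) + (4)*(-1) = -39
  (AB)[2][0] = (-8)*(-11) + (-7)*(5) + (10)*(12) = 173
  (AB)[2][1] = (-8)*(-4) + (-7)*(-15) + (10)*(11) = 247
  (AB)[2][2] = (-8)*(7) + (-7)*(14) + (10)*(-1) = -164
AB =
[      -42        25        -1 ]
[     -167       134       -39 ]
[      173       247      -164 ]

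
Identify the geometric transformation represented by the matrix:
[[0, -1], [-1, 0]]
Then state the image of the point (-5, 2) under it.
reflection across the line y = -x; image of (-5, 2) is (-2, 5)

This is a symmetric orthogonal matrix with determinant -1, which characterizes a reflection in ℝ².
The matrix [[0, -1], [-1, 0]] represents: reflection across the line y = -x.
Applying it to (-5, 2): [0·-5 + -1·2, -1·-5 + 0·2] = (-2, 5).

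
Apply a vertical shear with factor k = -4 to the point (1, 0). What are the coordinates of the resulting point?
(1, -4)

Shear matrix for vertical shear with factor k = -4:
[[1, 0], [-4, 1]]
Result: (1, 0) → (1, -4)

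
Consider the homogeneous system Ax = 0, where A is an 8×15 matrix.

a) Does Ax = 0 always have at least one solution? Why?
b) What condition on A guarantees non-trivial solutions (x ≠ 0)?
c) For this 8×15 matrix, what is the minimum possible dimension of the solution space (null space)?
a) Yes, x = 0 is always a solution. b) When A has linearly dependent columns (rank < n). c) Minimum nullity = 7.

a) x = 0 satisfies A·0 = 0, so the zero vector is always a solution.
b) Non-trivial solutions exist iff the columns of A are linearly dependent, equivalently rank(A) < n (the number of columns).
c) By rank-nullity, rank(A) + nullity(A) = n = 15. Since A has only 8 rows, rank(A) ≤ 8, so nullity(A) ≥ 15 - 8 = 7.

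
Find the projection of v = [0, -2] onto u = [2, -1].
[4/5, -2/5]

The projection of v onto u is proj_u(v) = ((v·u) / (u·u)) · u.
v·u = (0)*(2) + (-2)*(-1) = 2.
u·u = (2)*(2) + (-1)*(-1) = 5.
coefficient = 2 / 5 = 2/5.
proj_u(v) = 2/5 · [2, -1] = [4/5, -2/5].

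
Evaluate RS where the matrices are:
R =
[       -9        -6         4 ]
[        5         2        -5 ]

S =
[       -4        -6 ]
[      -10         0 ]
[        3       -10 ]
RS =
[      108        14 ]
[      -55        20 ]

Matrix multiplication: (RS)[i][j] = sum over k of R[i][k] * S[k][j].
  (RS)[0][0] = (-9)*(-4) + (-6)*(-10) + (4)*(3) = 108
  (RS)[0][1] = (-9)*(-6) + (-6)*(0) + (4)*(-10) = 14
  (RS)[1][0] = (5)*(-4) + (2)*(-10) + (-5)*(3) = -55
  (RS)[1][1] = (5)*(-6) + (2)*(0) + (-5)*(-10) = 20
RS =
[      108        14 ]
[      -55        20 ]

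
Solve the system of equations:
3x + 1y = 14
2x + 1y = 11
x = 3, y = 5

Use elimination (row reduction):
Equation 1: 3x + 1y = 14.
Equation 2: 2x + 1y = 11.
Multiply Eq1 by 2 and Eq2 by 3: 6x + 2y = 28;  6x + 3y = 33.
Subtract: (1)y = 5, so y = 5.
Back-substitute into Eq1: 3x + 1*(5) = 14, so x = 3.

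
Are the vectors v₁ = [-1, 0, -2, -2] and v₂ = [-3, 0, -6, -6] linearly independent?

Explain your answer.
No, linearly dependent (v₂ = 3·v₁)

Check whether there is a scalar k with v₂ = k·v₁.
Comparing components, k = 3 satisfies 3·[-1, 0, -2, -2] = [-3, 0, -6, -6].
Since v₂ is a scalar multiple of v₁, the two vectors are linearly dependent.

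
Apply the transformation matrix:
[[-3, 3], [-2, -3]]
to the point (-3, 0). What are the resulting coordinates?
(9, 6)

Matrix multiplication:
[[-3, 3], [-2, -3]] × [-3, 0]ᵀ
= [-3×-3 + 3×0, -2×-3 + -3×0]ᵀ
= [9.0000, 6.0000]ᵀ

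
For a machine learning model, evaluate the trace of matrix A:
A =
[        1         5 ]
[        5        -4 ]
tr(A) = 1 - 4 = -3

The trace of a square matrix is the sum of its diagonal entries.
Diagonal entries of A: A[0][0] = 1, A[1][1] = -4.
tr(A) = 1 - 4 = -3.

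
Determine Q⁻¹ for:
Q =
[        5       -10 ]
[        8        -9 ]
det(Q) = 35
Q⁻¹ =
[    -9/35       2/7 ]
[    -8/35       1/7 ]

For a 2×2 matrix Q = [[a, b], [c, d]] with det(Q) ≠ 0, Q⁻¹ = (1/det(Q)) * [[d, -b], [-c, a]].
det(Q) = (5)*(-9) - (-10)*(8) = -45 + 80 = 35.
Q⁻¹ = (1/35) * [[-9, 10], [-8, 5]].
Dividing each entry by 35 and reducing:
Q⁻¹ =
[    -9/35       2/7 ]
[    -8/35       1/7 ]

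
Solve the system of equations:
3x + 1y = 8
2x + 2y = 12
x = 1, y = 5

Use elimination (row reduction):
Equation 1: 3x + 1y = 8.
Equation 2: 2x + 2y = 12.
Multiply Eq1 by 2 and Eq2 by 3: 6x + 2y = 16;  6x + 6y = 36.
Subtract: (4)y = 20, so y = 5.
Back-substitute into Eq1: 3x + 1*(5) = 8, so x = 1.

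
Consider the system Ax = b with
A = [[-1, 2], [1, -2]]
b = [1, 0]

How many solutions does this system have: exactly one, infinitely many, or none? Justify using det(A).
No solution

det(A) = (-1)*(-2) - (2)*(1) = 0, so A is singular.
The column space of A is span(column 1) = span([-1, 1]).
b = [1, 0] is not a scalar multiple of column 1, so b ∉ column space and the system is inconsistent — no solution.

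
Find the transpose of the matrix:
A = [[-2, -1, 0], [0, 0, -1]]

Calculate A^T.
[[-2, 0], [-1, 0], [0, -1]]

The transpose sends entry (i,j) to (j,i); rows become columns.
Row 0 of A: [-2, -1, 0] -> column 0 of A^T.
Row 1 of A: [0, 0, -1] -> column 1 of A^T.
A^T = [[-2, 0], [-1, 0], [0, -1]]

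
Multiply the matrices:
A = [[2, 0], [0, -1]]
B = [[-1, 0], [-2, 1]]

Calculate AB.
[[-2, 0], [2, -1]]

Each entry (i,j) of AB = sum over k of A[i][k]*B[k][j].
(AB)[0][0] = (2)*(-1) + (0)*(-2) = -2
(AB)[0][1] = (2)*(0) + (0)*(1) = 0
(AB)[1][0] = (0)*(-1) + (-1)*(-2) = 2
(AB)[1][1] = (0)*(0) + (-1)*(1) = -1
AB = [[-2, 0], [2, -1]]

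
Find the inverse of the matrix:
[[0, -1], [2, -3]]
[[-3/2, 1/2], [-1, 0]]

For [[a,b],[c,d]], inverse = (1/det)·[[d,-b],[-c,a]]
det = 0·-3 - -1·2 = 2
Inverse = (1/2)·[[-3, 1], [-2, 0]]
        = [[-3/2, 1/2], [-1, 0]]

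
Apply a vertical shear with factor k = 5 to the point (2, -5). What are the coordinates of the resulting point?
(2, 5)

Shear matrix for vertical shear with factor k = 5:
[[1, 0], [5, 1]]
Result: (2, -5) → (2, 5)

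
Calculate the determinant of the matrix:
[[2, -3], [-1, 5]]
7

For a 2×2 matrix [[a, b], [c, d]], det = ad - bc
det = (2)(5) - (-3)(-1) = 10 - 3 = 7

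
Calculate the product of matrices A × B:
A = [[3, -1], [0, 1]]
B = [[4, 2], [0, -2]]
[[12, 8], [0, -2]]

Matrix multiplication:
C[0][0] = 3×4 + -1×0 = 12
C[0][1] = 3×2 + -1×-2 = 8
C[1][0] = 0×4 + 1×0 = 0
C[1][1] = 0×2 + 1×-2 = -2
Result: [[12, 8], [0, -2]]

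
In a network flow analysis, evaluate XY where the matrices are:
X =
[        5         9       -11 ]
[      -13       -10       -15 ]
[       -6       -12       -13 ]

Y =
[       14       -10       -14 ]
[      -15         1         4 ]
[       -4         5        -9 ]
XY =
[      -21       -96        65 ]
[       28        45       277 ]
[      148       -17       153 ]

Matrix multiplication: (XY)[i][j] = sum over k of X[i][k] * Y[k][j].
  (XY)[0][0] = (5)*(14) + (9)*(-15) + (-11)*(-4) = -21
  (XY)[0][1] = (5)*(-10) + (9)*(1) + (-11)*(5) = -96
  (XY)[0][2] = (5)*(-14) + (9)*(4) + (-11)*(-9) = 65
  (XY)[1][0] = (-13)*(14) + (-10)*(-15) + (-15)*(-4) = 28
  (XY)[1][1] = (-13)*(-10) + (-10)*(1) + (-15)*(5) = 45
  (XY)[1][2] = (-13)*(-14) + (-10)*(4) + (-15)*(-9) = 277
  (XY)[2][0] = (-6)*(14) + (-12)*(-15) + (-13)*(-4) = 148
  (XY)[2][1] = (-6)*(-10) + (-12)*(1) + (-13)*(5) = -17
  (XY)[2][2] = (-6)*(-14) + (-12)*(4) + (-13)*(-9) = 153
XY =
[      -21       -96        65 ]
[       28        45       277 ]
[      148       -17       153 ]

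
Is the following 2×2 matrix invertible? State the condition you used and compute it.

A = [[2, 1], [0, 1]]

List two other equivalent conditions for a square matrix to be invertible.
Yes, invertible; det(A) = 2 ≠ 0. Equivalent conditions: rank(A) = 2; Ax = 0 has only the trivial solution; 0 is not an eigenvalue; the columns of A are linearly independent.

To check invertibility, compute det(A).
The given matrix is triangular, so det(A) equals the product of its diagonal entries = 2 ≠ 0.
Since det(A) ≠ 0, A is invertible.
Equivalent conditions for a square matrix A to be invertible:
- rank(A) = 2 (full rank).
- The homogeneous system Ax = 0 has only the trivial solution x = 0.
- 0 is not an eigenvalue of A.
- The columns (equivalently rows) of A are linearly independent.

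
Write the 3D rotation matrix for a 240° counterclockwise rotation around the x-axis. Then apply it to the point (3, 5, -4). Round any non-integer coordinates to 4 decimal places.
R = [[1, 0, 0], [0, -1/2, √3/2], [0, -√3/2, -1/2]]; R·(3, 5, -4) = (3.0000, -5.9641, -2.3301)

Rotation matrix for 240° around x-axis:
cos(240°) = -1/2, sin(240°) = -√3/2
R = [[1, 0, 0], [0, -1/2, √3/2], [0, -√3/2, -1/2]]
Apply to (3, 5, -4): R·[3, 5, -4]ᵀ = (3.0000, -5.9641, -2.3301)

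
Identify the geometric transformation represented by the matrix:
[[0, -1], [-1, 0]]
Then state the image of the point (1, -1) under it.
reflection across the line y = -x; image of (1, -1) is (1, -1)

This is a symmetric orthogonal matrix with determinant -1, which characterizes a reflection in ℝ².
The matrix [[0, -1], [-1, 0]] represents: reflection across the line y = -x.
Applying it to (1, -1): [0·1 + -1·-1, -1·1 + 0·-1] = (1, -1).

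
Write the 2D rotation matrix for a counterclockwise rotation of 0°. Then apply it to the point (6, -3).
R = [[1, 0], [0, 1]]; R·(6, -3) = (6, -3)

Rotation matrix formula: R(θ) = [[cos θ, -sin θ], [sin θ, cos θ]]
For θ = 0°:
cos(0°) = 1
sin(0°) = 0
R = [[1, 0], [0, 1]]
Apply to (6, -3): [1·6 + (0)·-3, 0·6 + 1·-3] = (6, -3)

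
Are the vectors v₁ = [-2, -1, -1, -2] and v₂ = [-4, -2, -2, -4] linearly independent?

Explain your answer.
No, linearly dependent (v₂ = 2·v₁)

Check whether there is a scalar k with v₂ = k·v₁.
Comparing components, k = 2 satisfies 2·[-2, -1, -1, -2] = [-4, -2, -2, -4].
Since v₂ is a scalar multiple of v₁, the two vectors are linearly dependent.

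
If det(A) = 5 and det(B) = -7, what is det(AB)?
-35

Use the multiplicative property of determinants: det(AB) = det(A)*det(B).
det(AB) = (5)*(-7) = -35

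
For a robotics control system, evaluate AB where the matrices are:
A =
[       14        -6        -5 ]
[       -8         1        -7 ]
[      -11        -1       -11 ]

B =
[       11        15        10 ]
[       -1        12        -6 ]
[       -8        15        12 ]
AB =
[      200        63       116 ]
[      -33      -213      -170 ]
[      -32      -342      -236 ]

Matrix multiplication: (AB)[i][j] = sum over k of A[i][k] * B[k][j].
  (AB)[0][0] = (14)*(11) + (-6)*(-1) + (-5)*(-8) = 200
  (AB)[0][1] = (14)*(15) + (-6)*(12) + (-5)*(15) = 63
  (AB)[0][2] = (14)*(10) + (-6)*(-6) + (-5)*(12) = 116
  (AB)[1][0] = (-8)*(11) + (1)*(-1) + (-7)*(-8) = -33
  (AB)[1][1] = (-8)*(15) + (1)*(12) + (-7)*(15) = -213
  (AB)[1][2] = (-8)*(10) + (1)*(-6) + (-7)*(12) = -170
  (AB)[2][0] = (-11)*(11) + (-1)*(-1) + (-11)*(-8) = -32
  (AB)[2][1] = (-11)*(15) + (-1)*(12) + (-11)*(15) = -342
  (AB)[2][2] = (-11)*(10) + (-1)*(-6) + (-11)*(12) = -236
AB =
[      200        63       116 ]
[      -33      -213      -170 ]
[      -32      -342      -236 ]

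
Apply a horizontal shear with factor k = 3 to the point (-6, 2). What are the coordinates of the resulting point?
(0, 2)

Shear matrix for horizontal shear with factor k = 3:
[[1, 3], [0, 1]]
Result: (-6, 2) → (0, 2)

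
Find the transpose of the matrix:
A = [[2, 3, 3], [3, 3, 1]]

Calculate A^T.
[[2, 3], [3, 3], [3, 1]]

The transpose sends entry (i,j) to (j,i); rows become columns.
Row 0 of A: [2, 3, 3] -> column 0 of A^T.
Row 1 of A: [3, 3, 1] -> column 1 of A^T.
A^T = [[2, 3], [3, 3], [3, 1]]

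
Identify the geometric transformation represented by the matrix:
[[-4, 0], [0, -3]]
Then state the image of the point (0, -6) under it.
non-uniform scaling by (-4, -3); image of (0, -6) is (0, 18)

This is diagonal with distinct entries, so it scales the x-axis by -4 and the y-axis by -3.
The matrix [[-4, 0], [0, -3]] represents: non-uniform scaling by (-4, -3).
Applying it to (0, -6): [-4·0 + 0·-6, 0·0 + -3·-6] = (0, 18).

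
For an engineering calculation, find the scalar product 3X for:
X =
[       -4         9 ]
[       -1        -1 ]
3X =
[      -12        27 ]
[       -3        -3 ]

Scalar multiplication is elementwise: (3X)[i][j] = 3 * X[i][j].
  (3X)[0][0] = 3 * (-4) = -12
  (3X)[0][1] = 3 * (9) = 27
  (3X)[1][0] = 3 * (-1) = -3
  (3X)[1][1] = 3 * (-1) = -3
3X =
[      -12        27 ]
[       -3        -3 ]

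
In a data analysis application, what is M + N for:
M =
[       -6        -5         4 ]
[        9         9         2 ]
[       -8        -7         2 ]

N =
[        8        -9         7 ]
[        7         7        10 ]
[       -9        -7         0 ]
M + N =
[        2       -14        11 ]
[       16        16        12 ]
[      -17       -14         2 ]

Matrix addition is elementwise: (M+N)[i][j] = M[i][j] + N[i][j].
  (M+N)[0][0] = (-6) + (8) = 2
  (M+N)[0][1] = (-5) + (-9) = -14
  (M+N)[0][2] = (4) + (7) = 11
  (M+N)[1][0] = (9) + (7) = 16
  (M+N)[1][1] = (9) + (7) = 16
  (M+N)[1][2] = (2) + (10) = 12
  (M+N)[2][0] = (-8) + (-9) = -17
  (M+N)[2][1] = (-7) + (-7) = -14
  (M+N)[2][2] = (2) + (0) = 2
M + N =
[        2       -14        11 ]
[       16        16        12 ]
[      -17       -14         2 ]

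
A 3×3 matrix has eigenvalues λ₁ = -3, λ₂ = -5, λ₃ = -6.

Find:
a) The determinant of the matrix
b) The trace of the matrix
det = -90, trace = -14

Two standard eigenvalue identities:
- det(A) equals the product of the eigenvalues (counted with multiplicity).
- trace(A) equals the sum of the eigenvalues.
det(A) = (-3)*(-5)*(-6) = -90.
trace(A) = -3 - 5 - 6 = -14.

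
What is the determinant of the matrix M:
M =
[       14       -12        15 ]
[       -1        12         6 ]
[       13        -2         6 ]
det(M) = -2142

Expand along row 0 (cofactor expansion): det(M) = a*(e*i - f*h) - b*(d*i - f*g) + c*(d*h - e*g), where the 3×3 is [[a, b, c], [d, e, f], [g, h, i]].
Minor M_00 = (12)*(6) - (6)*(-2) = 72 + 12 = 84.
Minor M_01 = (-1)*(6) - (6)*(13) = -6 - 78 = -84.
Minor M_02 = (-1)*(-2) - (12)*(13) = 2 - 156 = -154.
det(M) = (14)*(84) - (-12)*(-84) + (15)*(-154) = 1176 - 1008 - 2310 = -2142.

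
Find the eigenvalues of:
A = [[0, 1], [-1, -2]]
λ = -1, -1

Solve det(A - λI) = 0. For a 2×2 matrix this is λ² - (trace)λ + det = 0.
trace(A) = 0 - 2 = -2.
det(A) = (0)*(-2) - (1)*(-1) = 0 + 1 = 1.
Characteristic equation: λ² - (-2)λ + (1) = 0.
Discriminant: (-2)² - 4*(1) = 4 - 4 = 0.
Roots: λ = (-2 ± √0) / 2 = -1, -1.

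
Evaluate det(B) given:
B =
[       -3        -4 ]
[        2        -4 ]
det(B) = 20

For a 2×2 matrix [[a, b], [c, d]], det = a*d - b*c.
det(B) = (-3)*(-4) - (-4)*(2) = 12 + 8 = 20.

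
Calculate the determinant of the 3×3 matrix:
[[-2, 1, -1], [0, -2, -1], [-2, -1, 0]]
8

Expansion along first row:
det = -2·det([[-2,-1],[-1,0]]) - 1·det([[0,-1],[-2,0]]) + -1·det([[0,-2],[-2,-1]])
    = -2·(-2·0 - -1·-1) - 1·(0·0 - -1·-2) + -1·(0·-1 - -2·-2)
    = -2·-1 - 1·-2 + -1·-4
    = 2 + 2 + 4 = 8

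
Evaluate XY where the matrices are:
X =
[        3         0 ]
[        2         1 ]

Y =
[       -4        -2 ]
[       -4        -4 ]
XY =
[      -12        -6 ]
[      -12        -8 ]

Matrix multiplication: (XY)[i][j] = sum over k of X[i][k] * Y[k][j].
  (XY)[0][0] = (3)*(-4) + (0)*(-4) = -12
  (XY)[0][1] = (3)*(-2) + (0)*(-4) = -6
  (XY)[1][0] = (2)*(-4) + (1)*(-4) = -12
  (XY)[1][1] = (2)*(-2) + (1)*(-4) = -8
XY =
[      -12        -6 ]
[      -12        -8 ]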